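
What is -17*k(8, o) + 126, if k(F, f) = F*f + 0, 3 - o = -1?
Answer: -418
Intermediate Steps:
o = 4 (o = 3 - 1*(-1) = 3 + 1 = 4)
k(F, f) = F*f
-17*k(8, o) + 126 = -136*4 + 126 = -17*32 + 126 = -544 + 126 = -418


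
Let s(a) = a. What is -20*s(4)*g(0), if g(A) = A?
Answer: 0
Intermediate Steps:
-20*s(4)*g(0) = -20*4*0 = -80*0 = -1*0 = 0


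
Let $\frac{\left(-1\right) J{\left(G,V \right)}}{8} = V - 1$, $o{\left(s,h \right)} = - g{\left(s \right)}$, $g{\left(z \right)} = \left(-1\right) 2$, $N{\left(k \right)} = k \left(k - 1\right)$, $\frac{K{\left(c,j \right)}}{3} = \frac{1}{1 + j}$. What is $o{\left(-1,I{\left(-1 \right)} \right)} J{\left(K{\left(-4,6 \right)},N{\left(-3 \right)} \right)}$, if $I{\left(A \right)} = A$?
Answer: $-176$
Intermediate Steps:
$K{\left(c,j \right)} = \frac{3}{1 + j}$
$N{\left(k \right)} = k \left(-1 + k\right)$
$g{\left(z \right)} = -2$
$o{\left(s,h \right)} = 2$ ($o{\left(s,h \right)} = \left(-1\right) \left(-2\right) = 2$)
$J{\left(G,V \right)} = 8 - 8 V$ ($J{\left(G,V \right)} = - 8 \left(V - 1\right) = - 8 \left(-1 + V\right) = 8 - 8 V$)
$o{\left(-1,I{\left(-1 \right)} \right)} J{\left(K{\left(-4,6 \right)},N{\left(-3 \right)} \right)} = 2 \left(8 - 8 \left(- 3 \left(-1 - 3\right)\right)\right) = 2 \left(8 - 8 \left(\left(-3\right) \left(-4\right)\right)\right) = 2 \left(8 - 96\right) = 2 \left(-88\right) = -176$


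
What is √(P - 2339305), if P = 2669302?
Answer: √329997 ≈ 574.45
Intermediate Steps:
√(P - 2339305) = √(2669302 - 2339305) = √329997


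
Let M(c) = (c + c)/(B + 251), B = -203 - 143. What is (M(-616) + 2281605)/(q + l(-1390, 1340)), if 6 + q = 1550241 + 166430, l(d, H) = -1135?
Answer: 216753707/162975350 ≈ 1.3300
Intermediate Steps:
B = -346
M(c) = -2*c/95 (M(c) = (c + c)/(-346 + 251) = (2*c)/(-95) = (2*c)*(-1/95) = -2*c/95)
q = 1716665 (q = -6 + (1550241 + 166430) = -6 + 1716671 = 1716665)
(M(-616) + 2281605)/(q + l(-1390, 1340)) = (-2/95*(-616) + 2281605)/(1716665 - 1135) = (1232/95 + 2281605)/1715530 = (216753707/95)*(1/1715530) = 216753707/162975350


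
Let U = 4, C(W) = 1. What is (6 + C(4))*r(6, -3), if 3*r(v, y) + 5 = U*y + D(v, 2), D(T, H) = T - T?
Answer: -119/3 ≈ -39.667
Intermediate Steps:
D(T, H) = 0
r(v, y) = -5/3 + 4*y/3 (r(v, y) = -5/3 + (4*y + 0)/3 = -5/3 + (4*y)/3 = -5/3 + 4*y/3)
(6 + C(4))*r(6, -3) = (6 + 1)*(-5/3 + (4/3)*(-3)) = 7*(-5/3 - 4) = 7*(-17/3) = -119/3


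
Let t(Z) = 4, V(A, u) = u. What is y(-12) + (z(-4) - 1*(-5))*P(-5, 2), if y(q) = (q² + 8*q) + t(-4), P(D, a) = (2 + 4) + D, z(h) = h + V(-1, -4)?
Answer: 49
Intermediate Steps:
z(h) = -4 + h (z(h) = h - 4 = -4 + h)
P(D, a) = 6 + D
y(q) = 4 + q² + 8*q (y(q) = (q² + 8*q) + 4 = 4 + q² + 8*q)
y(-12) + (z(-4) - 1*(-5))*P(-5, 2) = (4 + (-12)² + 8*(-12)) + ((-4 - 4) - 1*(-5))*(6 - 5) = (4 + 144 - 96) + (-8 + 5)*1 = 52 - 3*1 = 52 - 3 = 49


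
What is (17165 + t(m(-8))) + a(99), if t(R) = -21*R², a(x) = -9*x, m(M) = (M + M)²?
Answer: -1359982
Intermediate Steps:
m(M) = 4*M² (m(M) = (2*M)² = 4*M²)
(17165 + t(m(-8))) + a(99) = (17165 - 21*(4*(-8)²)²) - 9*99 = (17165 - 21*(4*64)²) - 891 = (17165 - 21*256²) - 891 = (17165 - 21*65536) - 891 = (17165 - 1376256) - 891 = -1359091 - 891 = -1359982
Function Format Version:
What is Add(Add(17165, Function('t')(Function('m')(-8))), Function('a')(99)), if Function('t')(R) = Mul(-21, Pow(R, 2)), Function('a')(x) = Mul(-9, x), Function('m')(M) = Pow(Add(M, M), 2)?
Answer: -1359982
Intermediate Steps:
Function('m')(M) = Mul(4, Pow(M, 2)) (Function('m')(M) = Pow(Mul(2, M), 2) = Mul(4, Pow(M, 2)))
Add(Add(17165, Function('t')(Function('m')(-8))), Function('a')(99)) = Add(Add(17165, Mul(-21, Pow(Mul(4, Pow(-8, 2)), 2))), Mul(-9, 99)) = Add(Add(17165, Mul(-21, Pow(Mul(4, 64), 2))), -891) = Add(Add(17165, Mul(-21, Pow(256, 2))), -891) = Add(Add(17165, Mul(-21, 65536)), -891) = Add(Add(17165, -1376256), -891) = Add(-1359091, -891) = -1359982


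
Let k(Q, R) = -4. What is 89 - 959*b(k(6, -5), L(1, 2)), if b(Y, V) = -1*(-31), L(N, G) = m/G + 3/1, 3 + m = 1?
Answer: -29640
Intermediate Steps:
m = -2 (m = -3 + 1 = -2)
L(N, G) = 3 - 2/G (L(N, G) = -2/G + 3/1 = -2/G + 3*1 = -2/G + 3 = 3 - 2/G)
b(Y, V) = 31
89 - 959*b(k(6, -5), L(1, 2)) = 89 - 959*31 = 89 - 29729 = -29640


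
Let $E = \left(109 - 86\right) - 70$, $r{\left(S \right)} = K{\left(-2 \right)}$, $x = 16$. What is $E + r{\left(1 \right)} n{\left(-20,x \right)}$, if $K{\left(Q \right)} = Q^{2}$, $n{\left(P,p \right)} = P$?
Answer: $-127$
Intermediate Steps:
$r{\left(S \right)} = 4$ ($r{\left(S \right)} = \left(-2\right)^{2} = 4$)
$E = -47$ ($E = 23 - 70 = -47$)
$E + r{\left(1 \right)} n{\left(-20,x \right)} = -47 + 4 \left(-20\right) = -47 - 80 = -127$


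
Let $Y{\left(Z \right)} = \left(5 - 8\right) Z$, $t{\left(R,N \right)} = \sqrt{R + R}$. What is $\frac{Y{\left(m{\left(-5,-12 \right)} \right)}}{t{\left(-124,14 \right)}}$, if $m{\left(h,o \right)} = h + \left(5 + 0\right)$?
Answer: $0$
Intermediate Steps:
$t{\left(R,N \right)} = \sqrt{2} \sqrt{R}$ ($t{\left(R,N \right)} = \sqrt{2 R} = \sqrt{2} \sqrt{R}$)
$m{\left(h,o \right)} = 5 + h$ ($m{\left(h,o \right)} = h + 5 = 5 + h$)
$Y{\left(Z \right)} = - 3 Z$
$\frac{Y{\left(m{\left(-5,-12 \right)} \right)}}{t{\left(-124,14 \right)}} = \frac{\left(-3\right) \left(5 - 5\right)}{\sqrt{2} \sqrt{-124}} = \frac{\left(-3\right) 0}{\sqrt{2} \cdot 2 i \sqrt{31}} = \frac{0}{2 i \sqrt{62}} = 0 \left(- \frac{i \sqrt{62}}{124}\right) = 0$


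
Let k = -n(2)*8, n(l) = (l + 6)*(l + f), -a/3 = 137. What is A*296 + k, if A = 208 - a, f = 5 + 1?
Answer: 182712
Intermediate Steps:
f = 6
a = -411 (a = -3*137 = -411)
n(l) = (6 + l)**2 (n(l) = (l + 6)*(l + 6) = (6 + l)*(6 + l) = (6 + l)**2)
A = 619 (A = 208 - 1*(-411) = 208 + 411 = 619)
k = -512 (k = -(36 + 2**2 + 12*2)*8 = -(36 + 4 + 24)*8 = -1*64*8 = -64*8 = -512)
A*296 + k = 619*296 - 512 = 183224 - 512 = 182712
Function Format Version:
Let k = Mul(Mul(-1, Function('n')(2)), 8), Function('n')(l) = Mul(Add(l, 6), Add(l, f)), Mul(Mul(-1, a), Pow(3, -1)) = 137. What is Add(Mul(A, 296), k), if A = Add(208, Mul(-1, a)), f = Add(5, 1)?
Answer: 182712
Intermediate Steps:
f = 6
a = -411 (a = Mul(-3, 137) = -411)
Function('n')(l) = Pow(Add(6, l), 2) (Function('n')(l) = Mul(Add(l, 6), Add(l, 6)) = Mul(Add(6, l), Add(6, l)) = Pow(Add(6, l), 2))
A = 619 (A = Add(208, Mul(-1, -411)) = Add(208, 411) = 619)
k = -512 (k = Mul(Mul(-1, Add(36, Pow(2, 2), Mul(12, 2))), 8) = Mul(Mul(-1, Add(36, 4, 24)), 8) = Mul(Mul(-1, 64), 8) = Mul(-64, 8) = -512)
Add(Mul(A, 296), k) = Add(Mul(619, 296), -512) = Add(183224, -512) = 182712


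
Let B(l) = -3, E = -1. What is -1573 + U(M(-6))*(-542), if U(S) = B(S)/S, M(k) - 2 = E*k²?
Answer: -27554/17 ≈ -1620.8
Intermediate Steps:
M(k) = 2 - k²
U(S) = -3/S
-1573 + U(M(-6))*(-542) = -1573 - 3/(2 - 1*(-6)²)*(-542) = -1573 - 3/(2 - 1*36)*(-542) = -1573 - 3/(2 - 36)*(-542) = -1573 - 3/(-34)*(-542) = -1573 - 3*(-1/34)*(-542) = -1573 + (3/34)*(-542) = -1573 - 813/17 = -27554/17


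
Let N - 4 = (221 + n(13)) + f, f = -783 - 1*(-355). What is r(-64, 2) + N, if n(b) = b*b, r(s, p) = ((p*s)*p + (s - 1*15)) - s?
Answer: -305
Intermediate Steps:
f = -428 (f = -783 + 355 = -428)
r(s, p) = -15 + s*p² (r(s, p) = (s*p² + (s - 15)) - s = (s*p² + (-15 + s)) - s = (-15 + s + s*p²) - s = -15 + s*p²)
n(b) = b²
N = -34 (N = 4 + ((221 + 13²) - 428) = 4 + ((221 + 169) - 428) = 4 + (390 - 428) = 4 - 38 = -34)
r(-64, 2) + N = (-15 - 64*2²) - 34 = (-15 - 64*4) - 34 = (-15 - 256) - 34 = -271 - 34 = -305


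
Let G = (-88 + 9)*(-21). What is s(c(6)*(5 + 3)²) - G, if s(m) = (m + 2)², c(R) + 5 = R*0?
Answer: 99465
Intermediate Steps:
c(R) = -5 (c(R) = -5 + R*0 = -5 + 0 = -5)
G = 1659 (G = -79*(-21) = 1659)
s(m) = (2 + m)²
s(c(6)*(5 + 3)²) - G = (2 - 5*(5 + 3)²)² - 1*1659 = (2 - 5*8²)² - 1659 = (2 - 5*64)² - 1659 = (2 - 320)² - 1659 = (-318)² - 1659 = 101124 - 1659 = 99465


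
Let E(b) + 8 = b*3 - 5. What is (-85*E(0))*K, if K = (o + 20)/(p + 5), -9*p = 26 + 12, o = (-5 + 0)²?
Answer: 447525/7 ≈ 63932.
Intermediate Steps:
o = 25 (o = (-5)² = 25)
p = -38/9 (p = -(26 + 12)/9 = -⅑*38 = -38/9 ≈ -4.2222)
E(b) = -13 + 3*b (E(b) = -8 + (b*3 - 5) = -8 + (3*b - 5) = -8 + (-5 + 3*b) = -13 + 3*b)
K = 405/7 (K = (25 + 20)/(-38/9 + 5) = 45/(7/9) = 45*(9/7) = 405/7 ≈ 57.857)
(-85*E(0))*K = -85*(-13 + 3*0)*(405/7) = -85*(-13 + 0)*(405/7) = -85*(-13)*(405/7) = 1105*(405/7) = 447525/7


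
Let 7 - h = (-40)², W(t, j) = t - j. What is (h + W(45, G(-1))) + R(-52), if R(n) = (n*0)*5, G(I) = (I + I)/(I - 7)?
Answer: -6193/4 ≈ -1548.3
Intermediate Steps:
G(I) = 2*I/(-7 + I) (G(I) = (2*I)/(-7 + I) = 2*I/(-7 + I))
R(n) = 0 (R(n) = 0*5 = 0)
h = -1593 (h = 7 - 1*(-40)² = 7 - 1*1600 = 7 - 1600 = -1593)
(h + W(45, G(-1))) + R(-52) = (-1593 + (45 - 2*(-1)/(-7 - 1))) + 0 = (-1593 + (45 - 2*(-1)/(-8))) + 0 = (-1593 + (45 - 2*(-1)*(-1)/8)) + 0 = (-1593 + (45 - 1*¼)) + 0 = (-1593 + (45 - ¼)) + 0 = (-1593 + 179/4) + 0 = -6193/4 + 0 = -6193/4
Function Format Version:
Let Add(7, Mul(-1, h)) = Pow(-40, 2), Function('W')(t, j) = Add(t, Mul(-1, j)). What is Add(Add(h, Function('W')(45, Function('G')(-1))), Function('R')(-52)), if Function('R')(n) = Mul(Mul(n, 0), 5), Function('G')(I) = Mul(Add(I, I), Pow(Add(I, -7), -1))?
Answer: Rational(-6193, 4) ≈ -1548.3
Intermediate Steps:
Function('G')(I) = Mul(2, I, Pow(Add(-7, I), -1)) (Function('G')(I) = Mul(Mul(2, I), Pow(Add(-7, I), -1)) = Mul(2, I, Pow(Add(-7, I), -1)))
Function('R')(n) = 0 (Function('R')(n) = Mul(0, 5) = 0)
h = -1593 (h = Add(7, Mul(-1, Pow(-40, 2))) = Add(7, Mul(-1, 1600)) = Add(7, -1600) = -1593)
Add(Add(h, Function('W')(45, Function('G')(-1))), Function('R')(-52)) = Add(Add(-1593, Add(45, Mul(-1, Mul(2, -1, Pow(Add(-7, -1), -1))))), 0) = Add(Add(-1593, Add(45, Mul(-1, Mul(2, -1, Pow(-8, -1))))), 0) = Add(Add(-1593, Add(45, Mul(-1, Mul(2, -1, Rational(-1, 8))))), 0) = Add(Add(-1593, Add(45, Mul(-1, Rational(1, 4)))), 0) = Add(Add(-1593, Add(45, Rational(-1, 4))), 0) = Add(Add(-1593, Rational(179, 4)), 0) = Add(Rational(-6193, 4), 0) = Rational(-6193, 4)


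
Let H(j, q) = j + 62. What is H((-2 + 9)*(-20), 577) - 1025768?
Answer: -1025846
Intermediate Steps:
H(j, q) = 62 + j
H((-2 + 9)*(-20), 577) - 1025768 = (62 + (-2 + 9)*(-20)) - 1025768 = (62 + 7*(-20)) - 1025768 = (62 - 140) - 1025768 = -78 - 1025768 = -1025846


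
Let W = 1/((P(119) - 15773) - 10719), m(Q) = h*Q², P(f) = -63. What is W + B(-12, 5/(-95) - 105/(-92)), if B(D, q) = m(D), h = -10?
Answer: -38239201/26555 ≈ -1440.0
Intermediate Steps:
m(Q) = -10*Q²
W = -1/26555 (W = 1/((-63 - 15773) - 10719) = 1/(-15836 - 10719) = 1/(-26555) = -1/26555 ≈ -3.7658e-5)
B(D, q) = -10*D²
W + B(-12, 5/(-95) - 105/(-92)) = -1/26555 - 10*(-12)² = -1/26555 - 10*144 = -1/26555 - 1440 = -38239201/26555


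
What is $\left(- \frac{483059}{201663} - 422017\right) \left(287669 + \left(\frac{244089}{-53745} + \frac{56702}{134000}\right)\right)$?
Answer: $- \frac{195905142628532030017463}{1613714048100} \approx -1.214 \cdot 10^{11}$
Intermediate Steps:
$\left(- \frac{483059}{201663} - 422017\right) \left(287669 + \left(\frac{244089}{-53745} + \frac{56702}{134000}\right)\right) = \left(\left(-483059\right) \frac{1}{201663} - 422017\right) \left(287669 + \left(244089 \left(- \frac{1}{53745}\right) + 56702 \cdot \frac{1}{134000}\right)\right) = \left(- \frac{483059}{201663} - 422017\right) \left(287669 + \left(- \frac{81363}{17915} + \frac{28351}{67000}\right)\right) = - \frac{85105697330 \left(287669 - \frac{988682567}{240061000}\right)}{201663} = \left(- \frac{85105697330}{201663}\right) \frac{69057119126433}{240061000} = - \frac{195905142628532030017463}{1613714048100}$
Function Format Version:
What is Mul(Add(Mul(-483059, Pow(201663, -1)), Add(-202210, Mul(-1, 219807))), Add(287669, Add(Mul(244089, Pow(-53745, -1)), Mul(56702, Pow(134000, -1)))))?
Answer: Rational(-195905142628532030017463, 1613714048100) ≈ -1.2140e+11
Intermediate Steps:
Mul(Add(Mul(-483059, Pow(201663, -1)), Add(-202210, Mul(-1, 219807))), Add(287669, Add(Mul(244089, Pow(-53745, -1)), Mul(56702, Pow(134000, -1))))) = Mul(Add(Mul(-483059, Rational(1, 201663)), Add(-202210, -219807)), Add(287669, Add(Mul(244089, Rational(-1, 53745)), Mul(56702, Rational(1, 134000))))) = Mul(Add(Rational(-483059, 201663), -422017), Add(287669, Add(Rational(-81363, 17915), Rational(28351, 67000)))) = Mul(Rational(-85105697330, 201663), Add(287669, Rational(-988682567, 240061000))) = Mul(Rational(-85105697330, 201663), Rational(69057119126433, 240061000)) = Rational(-195905142628532030017463, 1613714048100)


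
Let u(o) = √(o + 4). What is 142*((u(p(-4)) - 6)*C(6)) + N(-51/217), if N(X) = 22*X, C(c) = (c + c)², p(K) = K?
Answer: -26624418/217 ≈ -1.2269e+5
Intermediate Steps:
u(o) = √(4 + o)
C(c) = 4*c² (C(c) = (2*c)² = 4*c²)
142*((u(p(-4)) - 6)*C(6)) + N(-51/217) = 142*((√(4 - 4) - 6)*(4*6²)) + 22*(-51/217) = 142*((√0 - 6)*(4*36)) + 22*(-51*1/217) = 142*((0 - 6)*144) + 22*(-51/217) = 142*(-6*144) - 1122/217 = 142*(-864) - 1122/217 = -122688 - 1122/217 = -26624418/217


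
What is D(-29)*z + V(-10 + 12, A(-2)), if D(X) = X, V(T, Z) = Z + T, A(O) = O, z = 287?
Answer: -8323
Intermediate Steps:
V(T, Z) = T + Z
D(-29)*z + V(-10 + 12, A(-2)) = -29*287 + ((-10 + 12) - 2) = -8323 + (2 - 2) = -8323 + 0 = -8323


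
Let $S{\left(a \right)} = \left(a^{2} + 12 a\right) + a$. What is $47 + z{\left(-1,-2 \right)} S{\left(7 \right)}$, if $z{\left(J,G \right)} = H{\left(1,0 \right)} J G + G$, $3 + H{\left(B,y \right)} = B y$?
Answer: $-1073$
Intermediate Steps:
$S{\left(a \right)} = a^{2} + 13 a$
$H{\left(B,y \right)} = -3 + B y$
$z{\left(J,G \right)} = G - 3 G J$ ($z{\left(J,G \right)} = \left(-3 + 1 \cdot 0\right) J G + G = \left(-3 + 0\right) J G + G = - 3 J G + G = - 3 G J + G = G - 3 G J$)
$47 + z{\left(-1,-2 \right)} S{\left(7 \right)} = 47 + - 2 \left(1 - -3\right) 7 \left(13 + 7\right) = 47 + - 2 \left(1 + 3\right) 7 \cdot 20 = 47 + \left(-2\right) 4 \cdot 140 = 47 - 1120 = -1073$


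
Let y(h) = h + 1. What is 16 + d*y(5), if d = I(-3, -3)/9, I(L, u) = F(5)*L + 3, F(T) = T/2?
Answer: 13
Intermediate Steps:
F(T) = T/2 (F(T) = T*(½) = T/2)
I(L, u) = 3 + 5*L/2 (I(L, u) = ((½)*5)*L + 3 = 5*L/2 + 3 = 3 + 5*L/2)
y(h) = 1 + h
d = -½ (d = (3 + (5/2)*(-3))/9 = (3 - 15/2)*(⅑) = -9/2*⅑ = -½ ≈ -0.50000)
16 + d*y(5) = 16 - (1 + 5)/2 = 16 - ½*6 = 16 - 3 = 13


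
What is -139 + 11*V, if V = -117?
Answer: -1426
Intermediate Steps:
-139 + 11*V = -139 + 11*(-117) = -139 - 1287 = -1426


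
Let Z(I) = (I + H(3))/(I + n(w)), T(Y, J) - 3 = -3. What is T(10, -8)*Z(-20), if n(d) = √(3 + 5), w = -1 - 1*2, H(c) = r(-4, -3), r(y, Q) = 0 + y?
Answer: 0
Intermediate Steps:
T(Y, J) = 0 (T(Y, J) = 3 - 3 = 0)
r(y, Q) = y
H(c) = -4
w = -3 (w = -1 - 2 = -3)
n(d) = 2*√2 (n(d) = √8 = 2*√2)
Z(I) = (-4 + I)/(I + 2*√2) (Z(I) = (I - 4)/(I + 2*√2) = (-4 + I)/(I + 2*√2))
T(10, -8)*Z(-20) = 0*((-4 - 20)/(-20 + 2*√2)) = 0*(-24/(-20 + 2*√2)) = 0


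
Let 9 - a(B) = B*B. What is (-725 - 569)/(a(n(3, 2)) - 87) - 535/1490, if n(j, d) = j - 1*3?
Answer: 188633/11622 ≈ 16.231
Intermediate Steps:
n(j, d) = -3 + j (n(j, d) = j - 3 = -3 + j)
a(B) = 9 - B² (a(B) = 9 - B*B = 9 - B²)
(-725 - 569)/(a(n(3, 2)) - 87) - 535/1490 = (-725 - 569)/((9 - (-3 + 3)²) - 87) - 535/1490 = -1294/((9 - 1*0²) - 87) - 535*1/1490 = -1294/((9 - 1*0) - 87) - 107/298 = -1294/((9 + 0) - 87) - 107/298 = -1294/(9 - 87) - 107/298 = -1294/(-78) - 107/298 = -1294*(-1/78) - 107/298 = 647/39 - 107/298 = 188633/11622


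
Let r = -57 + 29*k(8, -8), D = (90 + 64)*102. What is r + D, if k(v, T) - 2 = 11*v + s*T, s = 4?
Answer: 17333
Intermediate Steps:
k(v, T) = 2 + 4*T + 11*v (k(v, T) = 2 + (11*v + 4*T) = 2 + (4*T + 11*v) = 2 + 4*T + 11*v)
D = 15708 (D = 154*102 = 15708)
r = 1625 (r = -57 + 29*(2 + 4*(-8) + 11*8) = -57 + 29*(2 - 32 + 88) = -57 + 29*58 = -57 + 1682 = 1625)
r + D = 1625 + 15708 = 17333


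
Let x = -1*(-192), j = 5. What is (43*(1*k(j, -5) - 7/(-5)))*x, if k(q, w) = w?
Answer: -148608/5 ≈ -29722.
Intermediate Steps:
x = 192
(43*(1*k(j, -5) - 7/(-5)))*x = (43*(1*(-5) - 7/(-5)))*192 = (43*(-5 - 7*(-⅕)))*192 = (43*(-5 + 7/5))*192 = (43*(-18/5))*192 = -774/5*192 = -148608/5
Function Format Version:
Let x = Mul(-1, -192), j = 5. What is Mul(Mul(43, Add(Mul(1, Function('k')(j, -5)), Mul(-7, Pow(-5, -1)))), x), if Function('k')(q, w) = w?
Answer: Rational(-148608, 5) ≈ -29722.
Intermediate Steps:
x = 192
Mul(Mul(43, Add(Mul(1, Function('k')(j, -5)), Mul(-7, Pow(-5, -1)))), x) = Mul(Mul(43, Add(Mul(1, -5), Mul(-7, Pow(-5, -1)))), 192) = Mul(Mul(43, Add(-5, Mul(-7, Rational(-1, 5)))), 192) = Mul(Mul(43, Add(-5, Rational(7, 5))), 192) = Mul(Mul(43, Rational(-18, 5)), 192) = Mul(Rational(-774, 5), 192) = Rational(-148608, 5)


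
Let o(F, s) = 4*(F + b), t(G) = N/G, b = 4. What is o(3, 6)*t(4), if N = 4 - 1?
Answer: 21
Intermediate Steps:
N = 3
t(G) = 3/G
o(F, s) = 16 + 4*F (o(F, s) = 4*(F + 4) = 4*(4 + F) = 16 + 4*F)
o(3, 6)*t(4) = (16 + 4*3)*(3/4) = (16 + 12)*(3*(1/4)) = 28*(3/4) = 21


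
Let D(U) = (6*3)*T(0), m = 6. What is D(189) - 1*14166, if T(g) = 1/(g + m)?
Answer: -14163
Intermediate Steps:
T(g) = 1/(6 + g) (T(g) = 1/(g + 6) = 1/(6 + g))
D(U) = 3 (D(U) = (6*3)/(6 + 0) = 18/6 = 18*(⅙) = 3)
D(189) - 1*14166 = 3 - 1*14166 = 3 - 14166 = -14163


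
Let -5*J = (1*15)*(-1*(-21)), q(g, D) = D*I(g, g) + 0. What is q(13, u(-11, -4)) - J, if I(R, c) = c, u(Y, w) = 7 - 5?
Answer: 89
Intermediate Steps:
u(Y, w) = 2
q(g, D) = D*g (q(g, D) = D*g + 0 = D*g)
J = -63 (J = -1*15*(-1*(-21))/5 = -3*21 = -⅕*315 = -63)
q(13, u(-11, -4)) - J = 2*13 - 1*(-63) = 26 + 63 = 89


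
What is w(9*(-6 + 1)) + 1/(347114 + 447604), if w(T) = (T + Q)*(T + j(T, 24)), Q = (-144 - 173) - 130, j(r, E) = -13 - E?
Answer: 32062102993/794718 ≈ 40344.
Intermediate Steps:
Q = -447 (Q = -317 - 130 = -447)
w(T) = (-447 + T)*(-37 + T) (w(T) = (T - 447)*(T + (-13 - 1*24)) = (-447 + T)*(T + (-13 - 24)) = (-447 + T)*(T - 37) = (-447 + T)*(-37 + T))
w(9*(-6 + 1)) + 1/(347114 + 447604) = (16539 + (9*(-6 + 1))² - 4356*(-6 + 1)) + 1/(347114 + 447604) = (16539 + (9*(-5))² - 4356*(-5)) + 1/794718 = (16539 + (-45)² - 484*(-45)) + 1/794718 = (16539 + 2025 + 21780) + 1/794718 = 40344 + 1/794718 = 32062102993/794718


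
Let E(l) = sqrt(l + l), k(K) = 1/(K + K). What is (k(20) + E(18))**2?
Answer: 58081/1600 ≈ 36.301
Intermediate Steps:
k(K) = 1/(2*K)
E(l) = sqrt(2)*sqrt(l) (E(l) = sqrt(2*l) = sqrt(2)*sqrt(l))
(k(20) + E(18))**2 = ((1/2)/20 + sqrt(2)*sqrt(18))**2 = ((1/2)*(1/20) + sqrt(2)*(3*sqrt(2)))**2 = (1/40 + 6)**2 = (241/40)**2 = 58081/1600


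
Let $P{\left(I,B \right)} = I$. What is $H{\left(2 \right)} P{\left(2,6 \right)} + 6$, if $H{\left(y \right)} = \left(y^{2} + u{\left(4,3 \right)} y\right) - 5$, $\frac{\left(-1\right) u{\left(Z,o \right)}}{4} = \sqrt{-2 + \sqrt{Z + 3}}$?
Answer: $4 - 16 \sqrt{-2 + \sqrt{7}} \approx -8.8574$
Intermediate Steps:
$u{\left(Z,o \right)} = - 4 \sqrt{-2 + \sqrt{3 + Z}}$ ($u{\left(Z,o \right)} = - 4 \sqrt{-2 + \sqrt{Z + 3}} = - 4 \sqrt{-2 + \sqrt{3 + Z}}$)
$H{\left(y \right)} = -5 + y^{2} - 4 y \sqrt{-2 + \sqrt{7}}$ ($H{\left(y \right)} = \left(y^{2} + - 4 \sqrt{-2 + \sqrt{3 + 4}} y\right) - 5 = \left(y^{2} + - 4 \sqrt{-2 + \sqrt{7}} y\right) - 5 = \left(y^{2} - 4 y \sqrt{-2 + \sqrt{7}}\right) - 5 = -5 + y^{2} - 4 y \sqrt{-2 + \sqrt{7}}$)
$H{\left(2 \right)} P{\left(2,6 \right)} + 6 = \left(-5 + 2^{2} - 8 \sqrt{-2 + \sqrt{7}}\right) 2 + 6 = \left(-5 + 4 - 8 \sqrt{-2 + \sqrt{7}}\right) 2 + 6 = \left(-1 - 8 \sqrt{-2 + \sqrt{7}}\right) 2 + 6 = \left(-2 - 16 \sqrt{-2 + \sqrt{7}}\right) + 6 = 4 - 16 \sqrt{-2 + \sqrt{7}}$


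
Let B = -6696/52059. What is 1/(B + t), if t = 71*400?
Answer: 17353/492822968 ≈ 3.5211e-5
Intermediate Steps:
B = -2232/17353 (B = -6696*1/52059 = -2232/17353 ≈ -0.12862)
t = 28400
1/(B + t) = 1/(-2232/17353 + 28400) = 1/(492822968/17353) = 17353/492822968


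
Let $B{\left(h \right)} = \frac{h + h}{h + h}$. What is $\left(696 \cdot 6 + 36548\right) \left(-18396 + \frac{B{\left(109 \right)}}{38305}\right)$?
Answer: $- \frac{28696524115996}{38305} \approx -7.4916 \cdot 10^{8}$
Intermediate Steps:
$B{\left(h \right)} = 1$ ($B{\left(h \right)} = \frac{2 h}{2 h} = 2 h \frac{1}{2 h} = 1$)
$\left(696 \cdot 6 + 36548\right) \left(-18396 + \frac{B{\left(109 \right)}}{38305}\right) = \left(696 \cdot 6 + 36548\right) \left(-18396 + 1 \cdot \frac{1}{38305}\right) = \left(4176 + 36548\right) \left(-18396 + 1 \cdot \frac{1}{38305}\right) = 40724 \left(-18396 + \frac{1}{38305}\right) = 40724 \left(- \frac{704658779}{38305}\right) = - \frac{28696524115996}{38305}$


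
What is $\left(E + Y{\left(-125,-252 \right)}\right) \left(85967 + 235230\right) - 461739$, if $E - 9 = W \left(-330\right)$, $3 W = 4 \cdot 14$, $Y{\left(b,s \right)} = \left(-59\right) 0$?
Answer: $-1976144486$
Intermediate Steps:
$Y{\left(b,s \right)} = 0$
$W = \frac{56}{3}$ ($W = \frac{4 \cdot 14}{3} = \frac{1}{3} \cdot 56 = \frac{56}{3} \approx 18.667$)
$E = -6151$ ($E = 9 + \frac{56}{3} \left(-330\right) = 9 - 6160 = -6151$)
$\left(E + Y{\left(-125,-252 \right)}\right) \left(85967 + 235230\right) - 461739 = \left(-6151 + 0\right) \left(85967 + 235230\right) - 461739 = \left(-6151\right) 321197 - 461739 = -1975682747 - 461739 = -1976144486$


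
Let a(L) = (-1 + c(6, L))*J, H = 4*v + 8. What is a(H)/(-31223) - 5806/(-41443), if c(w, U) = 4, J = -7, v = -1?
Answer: 182151041/1293974789 ≈ 0.14077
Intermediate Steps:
H = 4 (H = 4*(-1) + 8 = -4 + 8 = 4)
a(L) = -21 (a(L) = (-1 + 4)*(-7) = 3*(-7) = -21)
a(H)/(-31223) - 5806/(-41443) = -21/(-31223) - 5806/(-41443) = -21*(-1/31223) - 5806*(-1/41443) = 21/31223 + 5806/41443 = 182151041/1293974789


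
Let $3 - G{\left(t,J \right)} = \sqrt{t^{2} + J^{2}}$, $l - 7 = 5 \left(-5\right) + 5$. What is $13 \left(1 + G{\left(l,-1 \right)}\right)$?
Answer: $52 - 13 \sqrt{170} \approx -117.5$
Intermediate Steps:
$l = -13$ ($l = 7 + \left(5 \left(-5\right) + 5\right) = 7 + \left(-25 + 5\right) = 7 - 20 = -13$)
$G{\left(t,J \right)} = 3 - \sqrt{J^{2} + t^{2}}$ ($G{\left(t,J \right)} = 3 - \sqrt{t^{2} + J^{2}} = 3 - \sqrt{J^{2} + t^{2}}$)
$13 \left(1 + G{\left(l,-1 \right)}\right) = 13 \left(1 + \left(3 - \sqrt{\left(-1\right)^{2} + \left(-13\right)^{2}}\right)\right) = 13 \left(1 + \left(3 - \sqrt{1 + 169}\right)\right) = 13 \left(1 + \left(3 - \sqrt{170}\right)\right) = 13 \left(4 - \sqrt{170}\right) = 52 - 13 \sqrt{170}$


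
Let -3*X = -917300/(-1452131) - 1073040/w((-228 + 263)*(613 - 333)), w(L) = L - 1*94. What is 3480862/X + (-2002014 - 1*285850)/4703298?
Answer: 86529546986728761215131/910847354336122890 ≈ 94999.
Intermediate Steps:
w(L) = -94 + L (w(L) = L - 94 = -94 + L)
X = 774645667220/21141575229 (X = -(-917300/(-1452131) - 1073040/(-94 + (-228 + 263)*(613 - 333)))/3 = -(-917300*(-1/1452131) - 1073040/(-94 + 35*280))/3 = -(917300/1452131 - 1073040/(-94 + 9800))/3 = -(917300/1452131 - 1073040/9706)/3 = -(917300/1452131 - 1073040*1/9706)/3 = -(917300/1452131 - 536520/4853)/3 = -1/3*(-774645667220/7047191743) = 774645667220/21141575229 ≈ 36.641)
3480862/X + (-2002014 - 1*285850)/4703298 = 3480862/(774645667220/21141575229) + (-2002014 - 1*285850)/4703298 = 3480862*(21141575229/774645667220) + (-2002014 - 285850)*(1/4703298) = 36795452917383699/387322833610 - 2287864*1/4703298 = 36795452917383699/387322833610 - 1143932/2351649 = 86529546986728761215131/910847354336122890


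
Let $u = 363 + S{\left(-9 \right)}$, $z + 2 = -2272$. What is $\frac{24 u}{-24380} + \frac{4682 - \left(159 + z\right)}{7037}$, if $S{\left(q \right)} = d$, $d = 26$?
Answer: $\frac{25003357}{42890515} \approx 0.58296$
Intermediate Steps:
$z = -2274$ ($z = -2 - 2272 = -2274$)
$S{\left(q \right)} = 26$
$u = 389$ ($u = 363 + 26 = 389$)
$\frac{24 u}{-24380} + \frac{4682 - \left(159 + z\right)}{7037} = \frac{24 \cdot 389}{-24380} + \frac{4682 - -2115}{7037} = 9336 \left(- \frac{1}{24380}\right) + \left(4682 + \left(-159 + 2274\right)\right) \frac{1}{7037} = - \frac{2334}{6095} + \left(4682 + 2115\right) \frac{1}{7037} = - \frac{2334}{6095} + 6797 \cdot \frac{1}{7037} = - \frac{2334}{6095} + \frac{6797}{7037} = \frac{25003357}{42890515}$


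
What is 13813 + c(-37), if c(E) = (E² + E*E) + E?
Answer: 16514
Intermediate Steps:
c(E) = E + 2*E² (c(E) = (E² + E²) + E = 2*E² + E = E + 2*E²)
13813 + c(-37) = 13813 - 37*(1 + 2*(-37)) = 13813 - 37*(1 - 74) = 13813 - 37*(-73) = 13813 + 2701 = 16514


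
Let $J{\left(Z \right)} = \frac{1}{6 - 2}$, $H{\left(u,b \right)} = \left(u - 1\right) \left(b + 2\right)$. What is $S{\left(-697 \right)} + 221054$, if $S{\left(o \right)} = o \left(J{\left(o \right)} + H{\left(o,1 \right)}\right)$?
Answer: $\frac{6721591}{4} \approx 1.6804 \cdot 10^{6}$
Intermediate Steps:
$H{\left(u,b \right)} = \left(-1 + u\right) \left(2 + b\right)$
$J{\left(Z \right)} = \frac{1}{4}$
$S{\left(o \right)} = o \left(- \frac{11}{4} + 3 o\right)$ ($S{\left(o \right)} = o \left(\frac{1}{4} + \left(-2 - 1 + 2 o + 1 o\right)\right) = o \left(\frac{1}{4} + \left(-2 - 1 + 2 o + o\right)\right) = o \left(\frac{1}{4} + \left(-3 + 3 o\right)\right) = o \left(- \frac{11}{4} + 3 o\right)$)
$S{\left(-697 \right)} + 221054 = \frac{1}{4} \left(-697\right) \left(-11 + 12 \left(-697\right)\right) + 221054 = \frac{1}{4} \left(-697\right) \left(-11 - 8364\right) + 221054 = \frac{1}{4} \left(-697\right) \left(-8375\right) + 221054 = \frac{5837375}{4} + 221054 = \frac{6721591}{4}$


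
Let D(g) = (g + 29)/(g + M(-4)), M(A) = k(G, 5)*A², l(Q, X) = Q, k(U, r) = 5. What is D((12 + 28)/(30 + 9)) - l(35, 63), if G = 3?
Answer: -109429/3160 ≈ -34.629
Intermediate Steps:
M(A) = 5*A²
D(g) = (29 + g)/(80 + g) (D(g) = (g + 29)/(g + 5*(-4)²) = (29 + g)/(g + 5*16) = (29 + g)/(g + 80) = (29 + g)/(80 + g))
D((12 + 28)/(30 + 9)) - l(35, 63) = (29 + (12 + 28)/(30 + 9))/(80 + (12 + 28)/(30 + 9)) - 1*35 = (29 + 40/39)/(80 + 40/39) - 35 = (1171/39)/(3160/39) - 35 = (39/3160)*(1171/39) - 35 = 1171/3160 - 35 = -109429/3160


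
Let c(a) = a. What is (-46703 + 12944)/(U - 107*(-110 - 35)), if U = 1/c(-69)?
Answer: -2329371/1070534 ≈ -2.1759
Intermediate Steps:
U = -1/69 (U = 1/(-69) = -1/69 ≈ -0.014493)
(-46703 + 12944)/(U - 107*(-110 - 35)) = (-46703 + 12944)/(-1/69 - 107*(-110 - 35)) = -33759/(-1/69 - 107*(-145)) = -33759/(-1/69 + 15515) = -33759/1070534/69 = -33759*69/1070534 = -2329371/1070534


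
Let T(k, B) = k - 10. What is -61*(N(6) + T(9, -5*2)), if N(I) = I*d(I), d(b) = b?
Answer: -2135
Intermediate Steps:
T(k, B) = -10 + k
N(I) = I² (N(I) = I*I = I²)
-61*(N(6) + T(9, -5*2)) = -61*(6² + (-10 + 9)) = -61*(36 - 1) = -61*35 = -2135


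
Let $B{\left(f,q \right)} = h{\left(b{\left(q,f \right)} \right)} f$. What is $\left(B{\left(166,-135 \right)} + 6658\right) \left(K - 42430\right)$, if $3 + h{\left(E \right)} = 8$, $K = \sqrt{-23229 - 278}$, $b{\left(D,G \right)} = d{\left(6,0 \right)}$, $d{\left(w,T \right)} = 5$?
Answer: $-317715840 + 7488 i \sqrt{23507} \approx -3.1772 \cdot 10^{8} + 1.1481 \cdot 10^{6} i$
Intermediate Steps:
$b{\left(D,G \right)} = 5$
$K = i \sqrt{23507}$ ($K = \sqrt{-23507} = i \sqrt{23507} \approx 153.32 i$)
$h{\left(E \right)} = 5$ ($h{\left(E \right)} = -3 + 8 = 5$)
$B{\left(f,q \right)} = 5 f$
$\left(B{\left(166,-135 \right)} + 6658\right) \left(K - 42430\right) = \left(5 \cdot 166 + 6658\right) \left(i \sqrt{23507} - 42430\right) = \left(830 + 6658\right) \left(-42430 + i \sqrt{23507}\right) = 7488 \left(-42430 + i \sqrt{23507}\right) = -317715840 + 7488 i \sqrt{23507}$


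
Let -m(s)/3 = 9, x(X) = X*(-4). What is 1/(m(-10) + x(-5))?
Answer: -⅐ ≈ -0.14286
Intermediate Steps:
x(X) = -4*X
m(s) = -27 (m(s) = -3*9 = -27)
1/(m(-10) + x(-5)) = 1/(-27 - 4*(-5)) = 1/(-27 + 20) = 1/(-7) = -⅐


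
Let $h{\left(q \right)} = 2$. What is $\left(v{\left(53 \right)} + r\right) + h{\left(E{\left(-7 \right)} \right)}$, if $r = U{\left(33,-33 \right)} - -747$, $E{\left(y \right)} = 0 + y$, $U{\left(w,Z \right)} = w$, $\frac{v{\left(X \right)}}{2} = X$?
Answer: $888$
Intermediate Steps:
$v{\left(X \right)} = 2 X$
$E{\left(y \right)} = y$
$r = 780$ ($r = 33 - -747 = 33 + 747 = 780$)
$\left(v{\left(53 \right)} + r\right) + h{\left(E{\left(-7 \right)} \right)} = \left(2 \cdot 53 + 780\right) + 2 = \left(106 + 780\right) + 2 = 886 + 2 = 888$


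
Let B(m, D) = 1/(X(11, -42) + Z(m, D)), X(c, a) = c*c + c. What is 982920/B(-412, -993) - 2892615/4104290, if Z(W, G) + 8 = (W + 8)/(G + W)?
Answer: 28178646726583965/230661098 ≈ 1.2216e+8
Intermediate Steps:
X(c, a) = c + c² (X(c, a) = c² + c = c + c²)
Z(W, G) = -8 + (8 + W)/(G + W) (Z(W, G) = -8 + (W + 8)/(G + W) = -8 + (8 + W)/(G + W))
B(m, D) = 1/(132 + (8 - 8*D - 7*m)/(D + m)) (B(m, D) = 1/(11*(1 + 11) + (8 - 8*D - 7*m)/(D + m)) = 1/(11*12 + (8 - 8*D - 7*m)/(D + m)) = 1/(132 + (8 - 8*D - 7*m)/(D + m)))
982920/B(-412, -993) - 2892615/4104290 = 982920/(((-993 - 412)/(8 + 124*(-993) + 125*(-412)))) - 2892615/4104290 = 982920/((-1405/(8 - 123132 - 51500))) - 2892615*1/4104290 = 982920/((-1405/(-174624))) - 578523/820858 = 982920/((-1/174624*(-1405))) - 578523/820858 = 982920/(1405/174624) - 578523/820858 = 982920*(174624/1405) - 578523/820858 = 34328284416/281 - 578523/820858 = 28178646726583965/230661098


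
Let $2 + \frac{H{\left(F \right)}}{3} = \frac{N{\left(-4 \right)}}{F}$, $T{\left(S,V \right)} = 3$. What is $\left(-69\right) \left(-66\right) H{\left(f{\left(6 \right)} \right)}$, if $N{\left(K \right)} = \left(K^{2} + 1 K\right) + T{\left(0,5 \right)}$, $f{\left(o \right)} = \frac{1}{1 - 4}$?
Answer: $-642114$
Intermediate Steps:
$f{\left(o \right)} = - \frac{1}{3}$ ($f{\left(o \right)} = \frac{1}{-3} = - \frac{1}{3}$)
$N{\left(K \right)} = 3 + K + K^{2}$ ($N{\left(K \right)} = \left(K^{2} + 1 K\right) + 3 = \left(K^{2} + K\right) + 3 = \left(K + K^{2}\right) + 3 = 3 + K + K^{2}$)
$H{\left(F \right)} = -6 + \frac{45}{F}$ ($H{\left(F \right)} = -6 + 3 \frac{3 - 4 + \left(-4\right)^{2}}{F} = -6 + 3 \frac{3 - 4 + 16}{F} = -6 + 3 \frac{15}{F} = -6 + \frac{45}{F}$)
$\left(-69\right) \left(-66\right) H{\left(f{\left(6 \right)} \right)} = \left(-69\right) \left(-66\right) \left(-6 + \frac{45}{- \frac{1}{3}}\right) = 4554 \left(-6 + 45 \left(-3\right)\right) = 4554 \left(-6 - 135\right) = 4554 \left(-141\right) = -642114$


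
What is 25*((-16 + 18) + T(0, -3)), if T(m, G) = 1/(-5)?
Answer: 45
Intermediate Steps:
T(m, G) = -⅕
25*((-16 + 18) + T(0, -3)) = 25*((-16 + 18) - ⅕) = 25*(2 - ⅕) = 25*(9/5) = 45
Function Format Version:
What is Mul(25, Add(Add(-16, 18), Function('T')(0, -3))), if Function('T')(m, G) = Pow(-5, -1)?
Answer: 45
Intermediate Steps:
Function('T')(m, G) = Rational(-1, 5)
Mul(25, Add(Add(-16, 18), Function('T')(0, -3))) = Mul(25, Add(Add(-16, 18), Rational(-1, 5))) = Mul(25, Add(2, Rational(-1, 5))) = Mul(25, Rational(9, 5)) = 45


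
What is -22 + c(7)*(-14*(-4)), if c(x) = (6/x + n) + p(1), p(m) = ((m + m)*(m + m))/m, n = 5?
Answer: 530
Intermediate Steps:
p(m) = 4*m (p(m) = ((2*m)*(2*m))/m = (4*m**2)/m = 4*m)
c(x) = 9 + 6/x (c(x) = (6/x + 5) + 4*1 = (5 + 6/x) + 4 = 9 + 6/x)
-22 + c(7)*(-14*(-4)) = -22 + (9 + 6/7)*(-14*(-4)) = -22 + (9 + 6*(1/7))*56 = -22 + (9 + 6/7)*56 = -22 + (69/7)*56 = -22 + 552 = 530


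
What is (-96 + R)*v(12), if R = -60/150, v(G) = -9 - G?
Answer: 10122/5 ≈ 2024.4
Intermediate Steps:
R = -⅖ (R = -60*1/150 = -⅖ ≈ -0.40000)
(-96 + R)*v(12) = (-96 - ⅖)*(-9 - 1*12) = -482*(-9 - 12)/5 = -482/5*(-21) = 10122/5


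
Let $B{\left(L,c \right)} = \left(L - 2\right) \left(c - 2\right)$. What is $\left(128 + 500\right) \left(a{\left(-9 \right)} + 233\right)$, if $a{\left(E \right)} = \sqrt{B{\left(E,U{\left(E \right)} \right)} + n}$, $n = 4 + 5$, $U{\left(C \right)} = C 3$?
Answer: $146324 + 1256 \sqrt{82} \approx 1.577 \cdot 10^{5}$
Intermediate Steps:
$U{\left(C \right)} = 3 C$
$B{\left(L,c \right)} = \left(-2 + L\right) \left(-2 + c\right)$
$n = 9$
$a{\left(E \right)} = \sqrt{13 - 8 E + 3 E^{2}}$ ($a{\left(E \right)} = \sqrt{\left(4 - 2 E - 2 \cdot 3 E + E 3 E\right) + 9} = \sqrt{\left(4 - 2 E - 6 E + 3 E^{2}\right) + 9} = \sqrt{\left(4 - 8 E + 3 E^{2}\right) + 9} = \sqrt{13 - 8 E + 3 E^{2}}$)
$\left(128 + 500\right) \left(a{\left(-9 \right)} + 233\right) = \left(128 + 500\right) \left(\sqrt{13 - -72 + 3 \left(-9\right)^{2}} + 233\right) = 628 \left(\sqrt{13 + 72 + 3 \cdot 81} + 233\right) = 628 \left(\sqrt{13 + 72 + 243} + 233\right) = 628 \left(\sqrt{328} + 233\right) = 628 \left(2 \sqrt{82} + 233\right) = 628 \left(233 + 2 \sqrt{82}\right) = 146324 + 1256 \sqrt{82}$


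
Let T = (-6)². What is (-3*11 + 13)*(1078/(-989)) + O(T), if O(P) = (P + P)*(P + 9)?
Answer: 3225920/989 ≈ 3261.8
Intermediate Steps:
T = 36
O(P) = 2*P*(9 + P) (O(P) = (2*P)*(9 + P) = 2*P*(9 + P))
(-3*11 + 13)*(1078/(-989)) + O(T) = (-3*11 + 13)*(1078/(-989)) + 2*36*(9 + 36) = (-33 + 13)*(1078*(-1/989)) + 2*36*45 = -20*(-1078/989) + 3240 = 21560/989 + 3240 = 3225920/989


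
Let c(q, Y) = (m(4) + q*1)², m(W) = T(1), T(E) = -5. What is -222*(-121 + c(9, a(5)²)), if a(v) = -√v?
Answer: 23310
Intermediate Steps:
m(W) = -5
c(q, Y) = (-5 + q)² (c(q, Y) = (-5 + q*1)² = (-5 + q)²)
-222*(-121 + c(9, a(5)²)) = -222*(-121 + (-5 + 9)²) = -222*(-121 + 4²) = -222*(-121 + 16) = -222*(-105) = 23310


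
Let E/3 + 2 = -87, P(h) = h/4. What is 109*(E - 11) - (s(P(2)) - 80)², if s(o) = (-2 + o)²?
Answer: -581553/16 ≈ -36347.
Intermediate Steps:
P(h) = h/4 (P(h) = h*(¼) = h/4)
E = -267 (E = -6 + 3*(-87) = -6 - 261 = -267)
109*(E - 11) - (s(P(2)) - 80)² = 109*(-267 - 11) - ((-2 + (¼)*2)² - 80)² = 109*(-278) - ((-2 + ½)² - 80)² = -30302 - ((-3/2)² - 80)² = -30302 - (9/4 - 80)² = -30302 - (-311/4)² = -30302 - 1*96721/16 = -30302 - 96721/16 = -581553/16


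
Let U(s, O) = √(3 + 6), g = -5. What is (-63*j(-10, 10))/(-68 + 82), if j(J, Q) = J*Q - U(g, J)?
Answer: 927/2 ≈ 463.50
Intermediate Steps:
U(s, O) = 3 (U(s, O) = √9 = 3)
j(J, Q) = -3 + J*Q (j(J, Q) = J*Q - 1*3 = J*Q - 3 = -3 + J*Q)
(-63*j(-10, 10))/(-68 + 82) = (-63*(-3 - 10*10))/(-68 + 82) = -63*(-3 - 100)/14 = -63*(-103)*(1/14) = 6489*(1/14) = 927/2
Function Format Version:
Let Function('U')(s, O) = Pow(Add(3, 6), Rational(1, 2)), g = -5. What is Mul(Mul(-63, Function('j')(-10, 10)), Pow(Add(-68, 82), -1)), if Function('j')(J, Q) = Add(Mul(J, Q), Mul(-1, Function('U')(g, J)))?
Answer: Rational(927, 2) ≈ 463.50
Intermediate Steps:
Function('U')(s, O) = 3 (Function('U')(s, O) = Pow(9, Rational(1, 2)) = 3)
Function('j')(J, Q) = Add(-3, Mul(J, Q)) (Function('j')(J, Q) = Add(Mul(J, Q), Mul(-1, 3)) = Add(Mul(J, Q), -3) = Add(-3, Mul(J, Q)))
Mul(Mul(-63, Function('j')(-10, 10)), Pow(Add(-68, 82), -1)) = Mul(Mul(-63, Add(-3, Mul(-10, 10))), Pow(Add(-68, 82), -1)) = Mul(Mul(-63, Add(-3, -100)), Pow(14, -1)) = Mul(Mul(-63, -103), Rational(1, 14)) = Mul(6489, Rational(1, 14)) = Rational(927, 2)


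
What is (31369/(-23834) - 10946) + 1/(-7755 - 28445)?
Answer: -4722621839217/431395400 ≈ -10947.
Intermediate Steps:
(31369/(-23834) - 10946) + 1/(-7755 - 28445) = (31369*(-1/23834) - 10946) + 1/(-36200) = (-31369/23834 - 10946) - 1/36200 = -260918333/23834 - 1/36200 = -4722621839217/431395400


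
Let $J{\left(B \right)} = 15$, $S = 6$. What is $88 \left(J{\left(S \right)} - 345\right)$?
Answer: $-29040$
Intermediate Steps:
$88 \left(J{\left(S \right)} - 345\right) = 88 \left(15 - 345\right) = 88 \left(-330\right) = -29040$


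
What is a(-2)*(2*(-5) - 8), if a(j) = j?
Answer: 36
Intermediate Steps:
a(-2)*(2*(-5) - 8) = -2*(2*(-5) - 8) = -2*(-10 - 8) = -2*(-18) = 36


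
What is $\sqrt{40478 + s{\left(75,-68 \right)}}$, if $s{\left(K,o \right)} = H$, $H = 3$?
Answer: $\sqrt{40481} \approx 201.2$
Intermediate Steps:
$s{\left(K,o \right)} = 3$
$\sqrt{40478 + s{\left(75,-68 \right)}} = \sqrt{40478 + 3} = \sqrt{40481}$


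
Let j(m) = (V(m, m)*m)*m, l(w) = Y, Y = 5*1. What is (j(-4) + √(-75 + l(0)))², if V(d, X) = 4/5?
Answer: 2346/25 + 128*I*√70/5 ≈ 93.84 + 214.19*I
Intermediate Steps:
V(d, X) = ⅘ (V(d, X) = 4*(⅕) = ⅘)
Y = 5
l(w) = 5
j(m) = 4*m²/5 (j(m) = (4*m/5)*m = 4*m²/5)
(j(-4) + √(-75 + l(0)))² = ((⅘)*(-4)² + √(-75 + 5))² = ((⅘)*16 + √(-70))² = (64/5 + I*√70)²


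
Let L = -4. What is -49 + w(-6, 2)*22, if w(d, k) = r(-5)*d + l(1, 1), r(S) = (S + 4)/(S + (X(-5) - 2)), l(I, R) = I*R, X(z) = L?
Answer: -39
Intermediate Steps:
X(z) = -4
r(S) = (4 + S)/(-6 + S) (r(S) = (S + 4)/(S + (-4 - 2)) = (4 + S)/(S - 6) = (4 + S)/(-6 + S))
w(d, k) = 1 + d/11 (w(d, k) = ((4 - 5)/(-6 - 5))*d + 1*1 = (-1/(-11))*d + 1 = (-1/11*(-1))*d + 1 = d/11 + 1 = 1 + d/11)
-49 + w(-6, 2)*22 = -49 + (1 + (1/11)*(-6))*22 = -49 + (1 - 6/11)*22 = -49 + (5/11)*22 = -49 + 10 = -39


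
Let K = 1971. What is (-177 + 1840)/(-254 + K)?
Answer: 1663/1717 ≈ 0.96855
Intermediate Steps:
(-177 + 1840)/(-254 + K) = (-177 + 1840)/(-254 + 1971) = 1663/1717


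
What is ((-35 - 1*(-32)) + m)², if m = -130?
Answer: 17689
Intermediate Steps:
((-35 - 1*(-32)) + m)² = ((-35 - 1*(-32)) - 130)² = ((-35 + 32) - 130)² = (-3 - 130)² = (-133)² = 17689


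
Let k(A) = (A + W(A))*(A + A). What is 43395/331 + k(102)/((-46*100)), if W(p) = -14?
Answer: 24209361/190325 ≈ 127.20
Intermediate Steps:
k(A) = 2*A*(-14 + A) (k(A) = (A - 14)*(A + A) = (-14 + A)*(2*A) = 2*A*(-14 + A))
43395/331 + k(102)/((-46*100)) = 43395/331 + (2*102*(-14 + 102))/((-46*100)) = 43395*(1/331) + (2*102*88)/(-4600) = 43395/331 + 17952*(-1/4600) = 43395/331 - 2244/575 = 24209361/190325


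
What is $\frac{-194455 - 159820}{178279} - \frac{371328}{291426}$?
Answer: $- \frac{28240821777}{8659189309} \approx -3.2614$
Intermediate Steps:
$\frac{-194455 - 159820}{178279} - \frac{371328}{291426} = \left(-354275\right) \frac{1}{178279} - \frac{61888}{48571} = - \frac{354275}{178279} - \frac{61888}{48571} = - \frac{28240821777}{8659189309}$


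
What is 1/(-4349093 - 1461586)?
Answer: -1/5810679 ≈ -1.7210e-7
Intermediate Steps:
1/(-4349093 - 1461586) = 1/(-5810679) = -1/5810679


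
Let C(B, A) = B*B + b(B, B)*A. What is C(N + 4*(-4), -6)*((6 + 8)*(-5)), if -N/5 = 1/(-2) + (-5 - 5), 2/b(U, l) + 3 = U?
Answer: -12493145/134 ≈ -93232.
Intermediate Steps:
b(U, l) = 2/(-3 + U)
N = 105/2 (N = -5*(1/(-2) + (-5 - 5)) = -5*(1*(-½) - 10) = -5*(-½ - 10) = -5*(-21/2) = 105/2 ≈ 52.500)
C(B, A) = B² + 2*A/(-3 + B) (C(B, A) = B*B + (2/(-3 + B))*A = B² + 2*A/(-3 + B))
C(N + 4*(-4), -6)*((6 + 8)*(-5)) = ((2*(-6) + (105/2 + 4*(-4))²*(-3 + (105/2 + 4*(-4))))/(-3 + (105/2 + 4*(-4))))*((6 + 8)*(-5)) = ((-12 + (105/2 - 16)²*(-3 + (105/2 - 16)))/(-3 + (105/2 - 16)))*(14*(-5)) = ((-12 + (73/2)²*(-3 + 73/2))/(-3 + 73/2))*(-70) = ((-12 + (5329/4)*(67/2))/(67/2))*(-70) = (2*(-12 + 357043/8)/67)*(-70) = ((2/67)*(356947/8))*(-70) = (356947/268)*(-70) = -12493145/134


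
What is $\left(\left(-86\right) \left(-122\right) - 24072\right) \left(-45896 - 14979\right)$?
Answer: $826682500$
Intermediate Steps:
$\left(\left(-86\right) \left(-122\right) - 24072\right) \left(-45896 - 14979\right) = \left(10492 - 24072\right) \left(-60875\right) = \left(-13580\right) \left(-60875\right) = 826682500$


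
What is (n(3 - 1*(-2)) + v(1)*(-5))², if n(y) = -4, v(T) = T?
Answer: 81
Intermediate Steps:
(n(3 - 1*(-2)) + v(1)*(-5))² = (-4 + 1*(-5))² = (-4 - 5)² = (-9)² = 81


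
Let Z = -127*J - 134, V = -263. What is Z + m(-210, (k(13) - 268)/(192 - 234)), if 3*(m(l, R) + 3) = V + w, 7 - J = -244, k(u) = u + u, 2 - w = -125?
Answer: -96178/3 ≈ -32059.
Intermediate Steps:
w = 127 (w = 2 - 1*(-125) = 2 + 125 = 127)
k(u) = 2*u
J = 251 (J = 7 - 1*(-244) = 7 + 244 = 251)
m(l, R) = -145/3 (m(l, R) = -3 + (-263 + 127)/3 = -3 + (1/3)*(-136) = -3 - 136/3 = -145/3)
Z = -32011 (Z = -127*251 - 134 = -31877 - 134 = -32011)
Z + m(-210, (k(13) - 268)/(192 - 234)) = -32011 - 145/3 = -96178/3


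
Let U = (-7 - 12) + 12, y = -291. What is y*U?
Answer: 2037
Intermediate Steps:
U = -7 (U = -19 + 12 = -7)
y*U = -291*(-7) = 2037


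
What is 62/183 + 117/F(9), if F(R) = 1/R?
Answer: 192761/183 ≈ 1053.3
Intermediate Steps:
62/183 + 117/F(9) = 62/183 + 117/(1/9) = 62*(1/183) + 117/(⅑) = 62/183 + 117*9 = 62/183 + 1053 = 192761/183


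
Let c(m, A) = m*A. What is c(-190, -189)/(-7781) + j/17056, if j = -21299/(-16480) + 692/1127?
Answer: -277446557564847/60118739932160 ≈ -4.6150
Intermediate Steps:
c(m, A) = A*m
j = 35408133/18572960 (j = -21299*(-1/16480) + 692*(1/1127) = 21299/16480 + 692/1127 = 35408133/18572960 ≈ 1.9064)
c(-190, -189)/(-7781) + j/17056 = -189*(-190)/(-7781) + (35408133/18572960)/17056 = 35910*(-1/7781) + (35408133/18572960)*(1/17056) = -35910/7781 + 863613/7726351360 = -277446557564847/60118739932160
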